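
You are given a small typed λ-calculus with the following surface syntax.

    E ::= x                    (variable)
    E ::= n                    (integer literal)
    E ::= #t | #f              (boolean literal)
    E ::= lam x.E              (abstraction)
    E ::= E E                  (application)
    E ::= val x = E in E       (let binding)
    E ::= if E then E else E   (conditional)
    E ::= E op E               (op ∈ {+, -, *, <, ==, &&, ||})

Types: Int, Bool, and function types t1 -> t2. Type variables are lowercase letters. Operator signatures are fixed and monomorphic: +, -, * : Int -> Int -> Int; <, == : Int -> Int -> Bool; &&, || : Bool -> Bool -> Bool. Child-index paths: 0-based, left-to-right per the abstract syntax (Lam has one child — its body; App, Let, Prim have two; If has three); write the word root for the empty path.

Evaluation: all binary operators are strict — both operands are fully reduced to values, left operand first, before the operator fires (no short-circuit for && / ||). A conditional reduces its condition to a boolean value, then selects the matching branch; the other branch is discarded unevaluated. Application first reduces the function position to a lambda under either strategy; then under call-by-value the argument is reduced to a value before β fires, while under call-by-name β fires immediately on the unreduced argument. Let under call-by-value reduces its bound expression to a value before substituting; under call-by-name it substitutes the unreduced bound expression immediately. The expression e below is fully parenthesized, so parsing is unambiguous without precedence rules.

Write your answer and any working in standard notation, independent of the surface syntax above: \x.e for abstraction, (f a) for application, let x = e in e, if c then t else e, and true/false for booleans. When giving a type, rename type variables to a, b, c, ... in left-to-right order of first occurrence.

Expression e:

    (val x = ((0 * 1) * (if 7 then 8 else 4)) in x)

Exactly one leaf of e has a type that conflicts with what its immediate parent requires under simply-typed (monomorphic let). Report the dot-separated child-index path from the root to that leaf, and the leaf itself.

Trace:
  unify Int ~ Int
  unify Int ~ Int
  unify Int ~ Int
  unify Int ~ Bool
  FAIL: mismatch Int ~ Bool

Answer: 0.1.0 : 7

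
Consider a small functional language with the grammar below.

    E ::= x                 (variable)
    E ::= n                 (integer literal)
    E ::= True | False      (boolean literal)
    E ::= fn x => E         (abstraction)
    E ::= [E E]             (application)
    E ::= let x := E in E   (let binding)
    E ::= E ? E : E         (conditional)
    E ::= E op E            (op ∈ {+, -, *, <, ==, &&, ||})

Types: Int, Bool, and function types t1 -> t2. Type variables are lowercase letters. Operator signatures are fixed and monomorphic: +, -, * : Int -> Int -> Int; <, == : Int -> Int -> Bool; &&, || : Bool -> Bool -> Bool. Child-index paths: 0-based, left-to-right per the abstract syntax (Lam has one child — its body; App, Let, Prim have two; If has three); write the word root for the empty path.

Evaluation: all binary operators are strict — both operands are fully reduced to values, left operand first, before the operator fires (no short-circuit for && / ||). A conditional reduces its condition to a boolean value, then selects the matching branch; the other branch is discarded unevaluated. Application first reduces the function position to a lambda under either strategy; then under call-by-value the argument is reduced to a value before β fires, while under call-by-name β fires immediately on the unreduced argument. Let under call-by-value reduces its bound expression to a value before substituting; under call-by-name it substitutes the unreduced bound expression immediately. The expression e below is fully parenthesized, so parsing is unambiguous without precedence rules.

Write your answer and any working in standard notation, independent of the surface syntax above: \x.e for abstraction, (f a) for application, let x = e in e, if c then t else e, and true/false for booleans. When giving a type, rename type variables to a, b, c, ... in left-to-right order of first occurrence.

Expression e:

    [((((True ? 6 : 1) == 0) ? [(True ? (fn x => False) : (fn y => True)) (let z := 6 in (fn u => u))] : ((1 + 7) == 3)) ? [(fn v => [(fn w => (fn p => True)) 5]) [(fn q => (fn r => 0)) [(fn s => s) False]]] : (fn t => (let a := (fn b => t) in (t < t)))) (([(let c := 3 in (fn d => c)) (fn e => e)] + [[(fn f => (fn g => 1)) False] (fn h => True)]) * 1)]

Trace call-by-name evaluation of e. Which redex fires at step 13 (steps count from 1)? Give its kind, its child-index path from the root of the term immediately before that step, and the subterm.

Working:
step 0: ((if (if ((if true then 6 else 1) == 0) then ((if true then (\x.false) else (\y.true)) (let z = 6 in (\u.u))) else ((1 + 7) == 3)) then ((\v.((\w.(\p.true)) 5)) ((\q.(\r.0)) ((\s.s) false))) else (\t.(let a = (\b.t) in (t < t)))) ((((let c = 3 in (\d.c)) (\e.e)) + (((\f.(\g.1)) false) (\h.true))) * 1))
step 1: [if@0.0.0.0] ((if (if (6 == 0) then ((if true then (\x.false) else (\y.true)) (let z = 6 in (\u.u))) else ((1 + 7) == 3)) then ((\v.((\w.(\p.true)) 5)) ((\q.(\r.0)) ((\s.s) false))) else (\t.(let a = (\b.t) in (t < t)))) ((((let c = 3 in (\d.c)) (\e.e)) + (((\f.(\g.1)) false) (\h.true))) * 1))
step 2: [delta@0.0.0] ((if (if false then ((if true then (\x.false) else (\y.true)) (let z = 6 in (\u.u))) else ((1 + 7) == 3)) then ((\v.((\w.(\p.true)) 5)) ((\q.(\r.0)) ((\s.s) false))) else (\t.(let a = (\b.t) in (t < t)))) ((((let c = 3 in (\d.c)) (\e.e)) + (((\f.(\g.1)) false) (\h.true))) * 1))
step 3: [if@0.0] ((if ((1 + 7) == 3) then ((\v.((\w.(\p.true)) 5)) ((\q.(\r.0)) ((\s.s) false))) else (\t.(let a = (\b.t) in (t < t)))) ((((let c = 3 in (\d.c)) (\e.e)) + (((\f.(\g.1)) false) (\h.true))) * 1))
step 4: [delta@0.0.0] ((if (8 == 3) then ((\v.((\w.(\p.true)) 5)) ((\q.(\r.0)) ((\s.s) false))) else (\t.(let a = (\b.t) in (t < t)))) ((((let c = 3 in (\d.c)) (\e.e)) + (((\f.(\g.1)) false) (\h.true))) * 1))
step 5: [delta@0.0] ((if false then ((\v.((\w.(\p.true)) 5)) ((\q.(\r.0)) ((\s.s) false))) else (\t.(let a = (\b.t) in (t < t)))) ((((let c = 3 in (\d.c)) (\e.e)) + (((\f.(\g.1)) false) (\h.true))) * 1))
step 6: [if@0] ((\t.(let a = (\b.t) in (t < t))) ((((let c = 3 in (\d.c)) (\e.e)) + (((\f.(\g.1)) false) (\h.true))) * 1))
step 7: [beta@root] (let a = (\b.((((let c = 3 in (\d.c)) (\e.e)) + (((\f.(\g.1)) false) (\h.true))) * 1)) in (((((let c = 3 in (\d.c)) (\e.e)) + (((\f.(\g.1)) false) (\h.true))) * 1) < ((((let c = 3 in (\d.c)) (\e.e)) + (((\f.(\g.1)) false) (\h.true))) * 1)))
step 8: [let@root] (((((let c = 3 in (\d.c)) (\e.e)) + (((\f.(\g.1)) false) (\h.true))) * 1) < ((((let c = 3 in (\d.c)) (\e.e)) + (((\f.(\g.1)) false) (\h.true))) * 1))
step 9: [let@0.0.0.0] (((((\d.3) (\e.e)) + (((\f.(\g.1)) false) (\h.true))) * 1) < ((((let c = 3 in (\d.c)) (\e.e)) + (((\f.(\g.1)) false) (\h.true))) * 1))
step 10: [beta@0.0.0] (((3 + (((\f.(\g.1)) false) (\h.true))) * 1) < ((((let c = 3 in (\d.c)) (\e.e)) + (((\f.(\g.1)) false) (\h.true))) * 1))
step 11: [beta@0.0.1.0] (((3 + ((\g.1) (\h.true))) * 1) < ((((let c = 3 in (\d.c)) (\e.e)) + (((\f.(\g.1)) false) (\h.true))) * 1))
step 12: [beta@0.0.1] (((3 + 1) * 1) < ((((let c = 3 in (\d.c)) (\e.e)) + (((\f.(\g.1)) false) (\h.true))) * 1))
step 13: [delta@0.0] ((4 * 1) < ((((let c = 3 in (\d.c)) (\e.e)) + (((\f.(\g.1)) false) (\h.true))) * 1))

Answer: delta at 0.0 : (3 + 1)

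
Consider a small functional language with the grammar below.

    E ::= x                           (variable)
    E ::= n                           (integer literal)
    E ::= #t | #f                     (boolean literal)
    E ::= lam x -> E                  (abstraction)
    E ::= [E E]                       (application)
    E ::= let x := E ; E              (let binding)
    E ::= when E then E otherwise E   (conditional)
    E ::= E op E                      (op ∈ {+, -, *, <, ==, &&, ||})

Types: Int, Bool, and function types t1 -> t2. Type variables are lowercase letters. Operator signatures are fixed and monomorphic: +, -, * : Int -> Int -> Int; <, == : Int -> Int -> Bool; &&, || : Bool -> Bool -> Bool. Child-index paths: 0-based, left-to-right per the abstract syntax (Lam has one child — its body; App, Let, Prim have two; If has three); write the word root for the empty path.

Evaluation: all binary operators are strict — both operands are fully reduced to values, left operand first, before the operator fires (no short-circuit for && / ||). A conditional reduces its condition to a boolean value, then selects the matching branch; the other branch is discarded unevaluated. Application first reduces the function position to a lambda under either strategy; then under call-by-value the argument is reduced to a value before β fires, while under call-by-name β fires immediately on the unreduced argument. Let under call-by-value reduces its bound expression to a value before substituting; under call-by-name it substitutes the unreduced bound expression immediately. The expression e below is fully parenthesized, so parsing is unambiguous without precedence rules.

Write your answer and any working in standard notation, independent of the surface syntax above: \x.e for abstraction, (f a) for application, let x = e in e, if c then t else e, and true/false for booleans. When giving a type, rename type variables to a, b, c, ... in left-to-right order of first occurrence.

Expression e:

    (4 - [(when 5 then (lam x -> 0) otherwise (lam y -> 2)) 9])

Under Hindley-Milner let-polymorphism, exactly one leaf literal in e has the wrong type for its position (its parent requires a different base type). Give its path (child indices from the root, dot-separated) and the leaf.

Trace:
  unify Int ~ Int
  unify Int ~ Bool
  FAIL: mismatch Int ~ Bool

Answer: 1.0.0 : 5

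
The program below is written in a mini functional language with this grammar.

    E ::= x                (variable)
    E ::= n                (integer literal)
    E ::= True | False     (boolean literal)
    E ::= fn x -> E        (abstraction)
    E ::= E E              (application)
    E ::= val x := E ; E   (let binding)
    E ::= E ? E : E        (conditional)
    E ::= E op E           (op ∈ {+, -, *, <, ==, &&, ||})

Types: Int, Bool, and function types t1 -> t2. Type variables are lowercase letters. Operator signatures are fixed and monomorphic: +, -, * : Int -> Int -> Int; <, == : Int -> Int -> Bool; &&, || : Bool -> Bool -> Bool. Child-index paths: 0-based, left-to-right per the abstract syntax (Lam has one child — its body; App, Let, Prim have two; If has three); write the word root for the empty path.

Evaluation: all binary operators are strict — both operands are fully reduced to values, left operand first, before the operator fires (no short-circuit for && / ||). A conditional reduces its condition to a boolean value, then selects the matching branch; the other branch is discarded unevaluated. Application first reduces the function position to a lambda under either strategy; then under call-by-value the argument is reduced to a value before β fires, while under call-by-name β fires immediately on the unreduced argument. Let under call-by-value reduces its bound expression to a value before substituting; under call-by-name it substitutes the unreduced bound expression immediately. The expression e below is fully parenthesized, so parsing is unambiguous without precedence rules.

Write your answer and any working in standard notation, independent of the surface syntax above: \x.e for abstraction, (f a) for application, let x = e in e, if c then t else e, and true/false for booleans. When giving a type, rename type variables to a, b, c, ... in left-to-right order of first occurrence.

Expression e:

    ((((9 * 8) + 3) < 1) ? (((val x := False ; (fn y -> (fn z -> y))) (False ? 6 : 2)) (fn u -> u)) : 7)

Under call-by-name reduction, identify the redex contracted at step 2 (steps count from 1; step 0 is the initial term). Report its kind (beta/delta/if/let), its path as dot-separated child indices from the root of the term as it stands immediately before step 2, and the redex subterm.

Answer: delta at 0.0 : (72 + 3)

Trace:
step 0: (if (((9 * 8) + 3) < 1) then (((let x = false in (\y.(\z.y))) (if false then 6 else 2)) (\u.u)) else 7)
step 1: [delta@0.0.0] (if ((72 + 3) < 1) then (((let x = false in (\y.(\z.y))) (if false then 6 else 2)) (\u.u)) else 7)
step 2: [delta@0.0] (if (75 < 1) then (((let x = false in (\y.(\z.y))) (if false then 6 else 2)) (\u.u)) else 7)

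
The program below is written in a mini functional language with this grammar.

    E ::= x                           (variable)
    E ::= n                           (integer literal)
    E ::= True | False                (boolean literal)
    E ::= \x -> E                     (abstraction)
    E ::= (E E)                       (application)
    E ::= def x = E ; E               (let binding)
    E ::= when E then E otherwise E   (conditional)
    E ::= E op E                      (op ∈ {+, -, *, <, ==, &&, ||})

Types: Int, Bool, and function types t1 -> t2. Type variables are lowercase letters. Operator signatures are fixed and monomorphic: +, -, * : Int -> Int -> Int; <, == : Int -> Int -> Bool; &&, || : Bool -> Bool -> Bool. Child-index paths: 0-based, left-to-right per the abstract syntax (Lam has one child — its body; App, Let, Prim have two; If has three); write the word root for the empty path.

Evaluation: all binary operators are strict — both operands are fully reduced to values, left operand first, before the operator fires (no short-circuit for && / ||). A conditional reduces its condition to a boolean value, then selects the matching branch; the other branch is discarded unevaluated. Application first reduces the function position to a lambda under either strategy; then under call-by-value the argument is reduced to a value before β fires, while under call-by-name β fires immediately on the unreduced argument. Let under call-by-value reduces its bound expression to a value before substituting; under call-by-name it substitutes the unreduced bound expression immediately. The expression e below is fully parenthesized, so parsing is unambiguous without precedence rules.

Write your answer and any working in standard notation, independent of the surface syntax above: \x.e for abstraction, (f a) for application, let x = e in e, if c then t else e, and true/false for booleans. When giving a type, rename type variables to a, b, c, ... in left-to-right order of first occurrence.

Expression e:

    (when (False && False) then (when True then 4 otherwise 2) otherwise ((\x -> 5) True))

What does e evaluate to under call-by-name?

Answer: 5

Trace:
step 0: (if (false && false) then (if true then 4 else 2) else ((\x.5) true))
step 1: [delta@0] (if false then (if true then 4 else 2) else ((\x.5) true))
step 2: [if@root] ((\x.5) true)
step 3: [beta@root] 5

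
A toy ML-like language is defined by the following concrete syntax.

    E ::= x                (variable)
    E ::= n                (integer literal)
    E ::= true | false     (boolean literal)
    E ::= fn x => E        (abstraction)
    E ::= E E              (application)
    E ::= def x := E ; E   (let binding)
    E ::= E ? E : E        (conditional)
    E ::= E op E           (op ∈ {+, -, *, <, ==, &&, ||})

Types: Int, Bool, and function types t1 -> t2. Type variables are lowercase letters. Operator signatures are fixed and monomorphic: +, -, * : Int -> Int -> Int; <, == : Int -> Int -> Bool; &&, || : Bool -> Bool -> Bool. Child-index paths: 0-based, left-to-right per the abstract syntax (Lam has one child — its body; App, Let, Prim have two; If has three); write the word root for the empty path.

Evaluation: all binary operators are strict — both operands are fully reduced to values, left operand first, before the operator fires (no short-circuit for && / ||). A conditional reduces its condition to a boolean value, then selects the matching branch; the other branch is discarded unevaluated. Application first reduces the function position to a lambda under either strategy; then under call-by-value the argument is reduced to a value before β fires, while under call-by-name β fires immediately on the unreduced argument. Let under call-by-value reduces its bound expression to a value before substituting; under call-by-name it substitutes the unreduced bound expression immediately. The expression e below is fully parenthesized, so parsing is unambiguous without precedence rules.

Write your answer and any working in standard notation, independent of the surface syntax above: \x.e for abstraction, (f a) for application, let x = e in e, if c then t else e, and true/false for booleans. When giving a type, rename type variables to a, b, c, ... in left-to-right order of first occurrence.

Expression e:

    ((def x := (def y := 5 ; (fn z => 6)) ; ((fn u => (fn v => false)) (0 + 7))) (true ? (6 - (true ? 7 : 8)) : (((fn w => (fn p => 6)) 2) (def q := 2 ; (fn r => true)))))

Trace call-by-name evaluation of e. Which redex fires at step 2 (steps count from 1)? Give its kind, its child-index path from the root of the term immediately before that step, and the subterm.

Answer: beta at 0 : ((\u.(\v.false)) (0 + 7))

Derivation:
step 0: ((let x = (let y = 5 in (\z.6)) in ((\u.(\v.false)) (0 + 7))) (if true then (6 - (if true then 7 else 8)) else (((\w.(\p.6)) 2) (let q = 2 in (\r.true)))))
step 1: [let@0] (((\u.(\v.false)) (0 + 7)) (if true then (6 - (if true then 7 else 8)) else (((\w.(\p.6)) 2) (let q = 2 in (\r.true)))))
step 2: [beta@0] ((\v.false) (if true then (6 - (if true then 7 else 8)) else (((\w.(\p.6)) 2) (let q = 2 in (\r.true)))))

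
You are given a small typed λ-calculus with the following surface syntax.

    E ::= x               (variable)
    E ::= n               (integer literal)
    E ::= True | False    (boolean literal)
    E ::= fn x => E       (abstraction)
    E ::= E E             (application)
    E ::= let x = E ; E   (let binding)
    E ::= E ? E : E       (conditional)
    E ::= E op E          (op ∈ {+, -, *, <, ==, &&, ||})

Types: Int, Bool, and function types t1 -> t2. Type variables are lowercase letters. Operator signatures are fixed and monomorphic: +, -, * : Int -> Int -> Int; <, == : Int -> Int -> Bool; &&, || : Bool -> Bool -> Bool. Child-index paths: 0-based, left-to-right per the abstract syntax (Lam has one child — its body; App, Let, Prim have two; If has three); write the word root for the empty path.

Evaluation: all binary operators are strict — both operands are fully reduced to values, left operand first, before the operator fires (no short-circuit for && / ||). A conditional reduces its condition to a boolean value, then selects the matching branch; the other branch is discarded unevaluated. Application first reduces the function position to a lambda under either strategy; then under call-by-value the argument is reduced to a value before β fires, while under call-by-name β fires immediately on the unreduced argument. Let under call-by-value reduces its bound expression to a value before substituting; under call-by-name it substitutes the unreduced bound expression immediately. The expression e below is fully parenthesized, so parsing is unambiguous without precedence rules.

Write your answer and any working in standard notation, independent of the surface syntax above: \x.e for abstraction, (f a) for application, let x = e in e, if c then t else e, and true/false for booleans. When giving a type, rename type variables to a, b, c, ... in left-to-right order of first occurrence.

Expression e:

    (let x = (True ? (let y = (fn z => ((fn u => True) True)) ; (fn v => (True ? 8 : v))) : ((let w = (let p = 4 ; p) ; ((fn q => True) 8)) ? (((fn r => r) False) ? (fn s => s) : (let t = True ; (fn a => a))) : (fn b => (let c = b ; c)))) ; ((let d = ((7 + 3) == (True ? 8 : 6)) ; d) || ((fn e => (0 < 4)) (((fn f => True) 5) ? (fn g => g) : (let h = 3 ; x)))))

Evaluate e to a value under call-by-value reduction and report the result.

Answer: true

Working:
step 0: (let x = (if true then (let y = (\z.((\u.true) true)) in (\v.(if true then 8 else v))) else (if (let w = (let p = 4 in p) in ((\q.true) 8)) then (if ((\r.r) false) then (\s.s) else (let t = true in (\a.a))) else (\b.(let c = b in c)))) in ((let d = ((7 + 3) == (if true then 8 else 6)) in d) || ((\e.(0 < 4)) (if ((\f.true) 5) then (\g.g) else (let h = 3 in x)))))
step 1: [if@0] (let x = (let y = (\z.((\u.true) true)) in (\v.(if true then 8 else v))) in ((let d = ((7 + 3) == (if true then 8 else 6)) in d) || ((\e.(0 < 4)) (if ((\f.true) 5) then (\g.g) else (let h = 3 in x)))))
step 2: [let@0] (let x = (\v.(if true then 8 else v)) in ((let d = ((7 + 3) == (if true then 8 else 6)) in d) || ((\e.(0 < 4)) (if ((\f.true) 5) then (\g.g) else (let h = 3 in x)))))
step 3: [let@root] ((let d = ((7 + 3) == (if true then 8 else 6)) in d) || ((\e.(0 < 4)) (if ((\f.true) 5) then (\g.g) else (let h = 3 in (\v.(if true then 8 else v))))))
step 4: [delta@0.0.0] ((let d = (10 == (if true then 8 else 6)) in d) || ((\e.(0 < 4)) (if ((\f.true) 5) then (\g.g) else (let h = 3 in (\v.(if true then 8 else v))))))
step 5: [if@0.0.1] ((let d = (10 == 8) in d) || ((\e.(0 < 4)) (if ((\f.true) 5) then (\g.g) else (let h = 3 in (\v.(if true then 8 else v))))))
step 6: [delta@0.0] ((let d = false in d) || ((\e.(0 < 4)) (if ((\f.true) 5) then (\g.g) else (let h = 3 in (\v.(if true then 8 else v))))))
step 7: [let@0] (false || ((\e.(0 < 4)) (if ((\f.true) 5) then (\g.g) else (let h = 3 in (\v.(if true then 8 else v))))))
step 8: [beta@1.1.0] (false || ((\e.(0 < 4)) (if true then (\g.g) else (let h = 3 in (\v.(if true then 8 else v))))))
step 9: [if@1.1] (false || ((\e.(0 < 4)) (\g.g)))
step 10: [beta@1] (false || (0 < 4))
step 11: [delta@1] (false || true)
step 12: [delta@root] true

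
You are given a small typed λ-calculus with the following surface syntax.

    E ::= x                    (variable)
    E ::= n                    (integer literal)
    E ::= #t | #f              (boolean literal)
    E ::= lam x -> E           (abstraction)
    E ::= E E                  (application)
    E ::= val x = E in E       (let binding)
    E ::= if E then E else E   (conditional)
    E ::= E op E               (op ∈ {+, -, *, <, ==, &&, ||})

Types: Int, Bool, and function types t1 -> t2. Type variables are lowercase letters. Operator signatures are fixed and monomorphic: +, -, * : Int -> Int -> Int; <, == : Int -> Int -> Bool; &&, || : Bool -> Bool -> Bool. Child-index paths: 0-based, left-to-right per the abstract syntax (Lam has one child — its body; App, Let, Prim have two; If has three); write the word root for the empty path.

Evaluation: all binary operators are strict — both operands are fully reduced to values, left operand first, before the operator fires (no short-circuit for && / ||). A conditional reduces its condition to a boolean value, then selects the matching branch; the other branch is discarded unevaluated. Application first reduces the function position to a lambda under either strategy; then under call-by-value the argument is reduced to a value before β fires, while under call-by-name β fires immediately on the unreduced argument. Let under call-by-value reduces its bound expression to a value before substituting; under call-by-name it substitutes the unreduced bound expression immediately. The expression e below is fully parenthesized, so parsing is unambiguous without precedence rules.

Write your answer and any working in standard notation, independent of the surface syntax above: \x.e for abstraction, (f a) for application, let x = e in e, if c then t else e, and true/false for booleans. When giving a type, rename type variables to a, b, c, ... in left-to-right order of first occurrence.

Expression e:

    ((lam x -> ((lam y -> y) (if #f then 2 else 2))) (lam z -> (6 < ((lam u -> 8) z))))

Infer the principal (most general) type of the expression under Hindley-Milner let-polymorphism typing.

Trace:
y : b
\y._ : b -> b
  unify Bool ~ Bool
  unify Int ~ Int
  unify b -> b ~ Int -> c
  unify b ~ Int
  unify Int ~ c
_ _ : Int
\x._ : a -> Int
  unify Int ~ Int
\u._ : e -> Int
z : d
  unify e -> Int ~ d -> f
  unify e ~ d
  unify Int ~ f
_ _ : Int
  unify Int ~ Int
\z._ : d -> Bool
  unify a -> Int ~ (d -> Bool) -> g
  unify a ~ d -> Bool
  unify Int ~ g
_ _ : Int

Answer: Int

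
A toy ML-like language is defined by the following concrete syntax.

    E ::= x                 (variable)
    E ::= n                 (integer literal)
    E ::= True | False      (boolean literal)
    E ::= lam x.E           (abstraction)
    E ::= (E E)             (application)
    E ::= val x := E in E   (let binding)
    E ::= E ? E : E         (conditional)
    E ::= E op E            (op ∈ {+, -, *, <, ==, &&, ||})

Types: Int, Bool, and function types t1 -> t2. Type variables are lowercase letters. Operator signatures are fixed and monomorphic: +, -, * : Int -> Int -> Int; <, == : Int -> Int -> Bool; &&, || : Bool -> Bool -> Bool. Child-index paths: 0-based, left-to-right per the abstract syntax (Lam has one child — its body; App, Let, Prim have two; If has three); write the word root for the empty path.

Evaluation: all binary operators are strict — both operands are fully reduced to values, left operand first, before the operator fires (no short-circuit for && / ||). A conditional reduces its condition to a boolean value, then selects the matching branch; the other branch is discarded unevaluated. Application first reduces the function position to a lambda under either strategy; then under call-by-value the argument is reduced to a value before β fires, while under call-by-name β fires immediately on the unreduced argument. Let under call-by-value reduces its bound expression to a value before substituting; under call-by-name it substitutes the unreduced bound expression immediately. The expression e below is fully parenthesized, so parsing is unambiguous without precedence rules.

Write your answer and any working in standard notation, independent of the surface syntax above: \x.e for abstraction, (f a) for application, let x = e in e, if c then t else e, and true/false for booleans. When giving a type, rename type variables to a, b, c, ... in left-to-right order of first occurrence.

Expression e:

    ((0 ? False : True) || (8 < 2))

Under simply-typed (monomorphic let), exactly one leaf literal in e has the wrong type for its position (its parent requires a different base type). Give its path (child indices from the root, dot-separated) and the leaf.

Working:
  unify Int ~ Bool
  FAIL: mismatch Int ~ Bool

Answer: 0.0 : 0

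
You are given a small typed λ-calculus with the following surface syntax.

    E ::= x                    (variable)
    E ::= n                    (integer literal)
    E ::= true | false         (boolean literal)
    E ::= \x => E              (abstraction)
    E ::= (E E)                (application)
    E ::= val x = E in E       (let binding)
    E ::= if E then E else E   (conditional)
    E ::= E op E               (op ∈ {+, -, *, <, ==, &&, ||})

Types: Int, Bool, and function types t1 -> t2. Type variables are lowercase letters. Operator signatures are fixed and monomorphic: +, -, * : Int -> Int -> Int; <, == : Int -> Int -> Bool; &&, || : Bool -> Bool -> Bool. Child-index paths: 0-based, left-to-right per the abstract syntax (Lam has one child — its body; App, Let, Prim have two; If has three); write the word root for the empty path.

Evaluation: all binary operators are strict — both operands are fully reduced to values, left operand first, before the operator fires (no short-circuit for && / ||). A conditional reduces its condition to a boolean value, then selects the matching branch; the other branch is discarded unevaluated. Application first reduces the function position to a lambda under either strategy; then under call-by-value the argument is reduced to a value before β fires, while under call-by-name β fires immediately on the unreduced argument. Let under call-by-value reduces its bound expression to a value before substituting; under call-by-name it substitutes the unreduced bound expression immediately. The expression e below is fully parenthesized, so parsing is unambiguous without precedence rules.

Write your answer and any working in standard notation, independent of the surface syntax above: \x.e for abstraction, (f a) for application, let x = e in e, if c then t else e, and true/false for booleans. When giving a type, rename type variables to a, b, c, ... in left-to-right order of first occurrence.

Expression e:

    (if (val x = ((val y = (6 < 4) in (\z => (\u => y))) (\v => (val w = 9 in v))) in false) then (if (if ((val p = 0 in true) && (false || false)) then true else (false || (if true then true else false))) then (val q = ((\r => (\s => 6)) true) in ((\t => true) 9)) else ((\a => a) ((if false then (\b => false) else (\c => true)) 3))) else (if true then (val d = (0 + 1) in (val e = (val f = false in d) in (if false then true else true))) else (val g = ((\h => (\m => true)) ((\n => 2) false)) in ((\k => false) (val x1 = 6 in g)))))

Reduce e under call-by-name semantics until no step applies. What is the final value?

Working:
step 0: (if (let x = ((let y = (6 < 4) in (\z.(\u.y))) (\v.(let w = 9 in v))) in false) then (if (if ((let p = 0 in true) && (false || false)) then true else (false || (if true then true else false))) then (let q = ((\r.(\s.6)) true) in ((\t.true) 9)) else ((\a.a) ((if false then (\b.false) else (\c.true)) 3))) else (if true then (let d = (0 + 1) in (let e = (let f = false in d) in (if false then true else true))) else (let g = ((\h.(\m.true)) ((\n.2) false)) in ((\k.false) (let x1 = 6 in g)))))
step 1: [let@0] (if false then (if (if ((let p = 0 in true) && (false || false)) then true else (false || (if true then true else false))) then (let q = ((\r.(\s.6)) true) in ((\t.true) 9)) else ((\a.a) ((if false then (\b.false) else (\c.true)) 3))) else (if true then (let d = (0 + 1) in (let e = (let f = false in d) in (if false then true else true))) else (let g = ((\h.(\m.true)) ((\n.2) false)) in ((\k.false) (let x1 = 6 in g)))))
step 2: [if@root] (if true then (let d = (0 + 1) in (let e = (let f = false in d) in (if false then true else true))) else (let g = ((\h.(\m.true)) ((\n.2) false)) in ((\k.false) (let x1 = 6 in g))))
step 3: [if@root] (let d = (0 + 1) in (let e = (let f = false in d) in (if false then true else true)))
step 4: [let@root] (let e = (let f = false in (0 + 1)) in (if false then true else true))
step 5: [let@root] (if false then true else true)
step 6: [if@root] true

Answer: true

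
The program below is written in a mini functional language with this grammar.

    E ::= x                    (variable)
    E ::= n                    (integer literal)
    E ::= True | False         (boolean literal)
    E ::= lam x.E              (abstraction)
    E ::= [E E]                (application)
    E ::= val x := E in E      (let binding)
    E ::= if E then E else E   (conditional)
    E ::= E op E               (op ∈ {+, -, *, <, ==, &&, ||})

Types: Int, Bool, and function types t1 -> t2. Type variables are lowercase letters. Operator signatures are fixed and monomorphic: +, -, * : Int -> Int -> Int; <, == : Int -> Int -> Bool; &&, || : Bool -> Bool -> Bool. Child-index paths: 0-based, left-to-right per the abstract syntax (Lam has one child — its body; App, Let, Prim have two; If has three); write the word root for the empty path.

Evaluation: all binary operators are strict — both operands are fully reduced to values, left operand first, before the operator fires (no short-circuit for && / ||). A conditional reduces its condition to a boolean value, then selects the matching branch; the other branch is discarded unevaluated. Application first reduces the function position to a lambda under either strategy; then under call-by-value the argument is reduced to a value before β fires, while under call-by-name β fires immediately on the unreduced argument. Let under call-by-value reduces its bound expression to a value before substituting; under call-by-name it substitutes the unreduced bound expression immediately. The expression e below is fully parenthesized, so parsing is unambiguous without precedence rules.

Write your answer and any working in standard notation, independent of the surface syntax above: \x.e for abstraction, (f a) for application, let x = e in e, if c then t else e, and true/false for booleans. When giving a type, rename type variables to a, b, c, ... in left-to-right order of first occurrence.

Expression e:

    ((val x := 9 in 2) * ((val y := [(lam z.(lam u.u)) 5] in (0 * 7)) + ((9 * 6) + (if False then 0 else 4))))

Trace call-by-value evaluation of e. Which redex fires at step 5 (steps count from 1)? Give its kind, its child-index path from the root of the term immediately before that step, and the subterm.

Answer: delta at 1.1.0 : (9 * 6)

Trace:
step 0: ((let x = 9 in 2) * ((let y = ((\z.(\u.u)) 5) in (0 * 7)) + ((9 * 6) + (if false then 0 else 4))))
step 1: [let@0] (2 * ((let y = ((\z.(\u.u)) 5) in (0 * 7)) + ((9 * 6) + (if false then 0 else 4))))
step 2: [beta@1.0.0] (2 * ((let y = (\u.u) in (0 * 7)) + ((9 * 6) + (if false then 0 else 4))))
step 3: [let@1.0] (2 * ((0 * 7) + ((9 * 6) + (if false then 0 else 4))))
step 4: [delta@1.0] (2 * (0 + ((9 * 6) + (if false then 0 else 4))))
step 5: [delta@1.1.0] (2 * (0 + (54 + (if false then 0 else 4))))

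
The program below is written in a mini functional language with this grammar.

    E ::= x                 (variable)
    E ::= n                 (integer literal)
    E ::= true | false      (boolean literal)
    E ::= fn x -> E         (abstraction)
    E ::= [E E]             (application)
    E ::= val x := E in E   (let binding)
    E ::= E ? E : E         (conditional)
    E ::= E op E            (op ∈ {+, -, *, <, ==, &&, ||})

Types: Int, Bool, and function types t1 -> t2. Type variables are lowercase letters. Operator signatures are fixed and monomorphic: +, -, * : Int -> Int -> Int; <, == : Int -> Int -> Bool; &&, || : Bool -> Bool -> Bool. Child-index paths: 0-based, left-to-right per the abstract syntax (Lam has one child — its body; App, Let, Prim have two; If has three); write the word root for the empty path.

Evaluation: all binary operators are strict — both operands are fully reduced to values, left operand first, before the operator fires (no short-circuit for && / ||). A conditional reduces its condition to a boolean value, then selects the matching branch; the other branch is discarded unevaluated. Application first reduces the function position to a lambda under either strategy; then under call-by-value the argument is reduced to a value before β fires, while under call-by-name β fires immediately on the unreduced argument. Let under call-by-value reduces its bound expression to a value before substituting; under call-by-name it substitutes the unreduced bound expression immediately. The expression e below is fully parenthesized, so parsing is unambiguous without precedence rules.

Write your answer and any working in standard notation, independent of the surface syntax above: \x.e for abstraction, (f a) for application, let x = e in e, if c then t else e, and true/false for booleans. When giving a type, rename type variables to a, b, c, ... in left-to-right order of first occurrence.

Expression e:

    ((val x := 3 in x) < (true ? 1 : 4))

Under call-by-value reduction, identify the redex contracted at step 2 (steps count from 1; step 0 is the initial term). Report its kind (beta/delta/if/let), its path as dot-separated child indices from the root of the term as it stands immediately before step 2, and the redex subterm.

Derivation:
step 0: ((let x = 3 in x) < (if true then 1 else 4))
step 1: [let@0] (3 < (if true then 1 else 4))
step 2: [if@1] (3 < 1)

Answer: if at 1 : (if true then 1 else 4)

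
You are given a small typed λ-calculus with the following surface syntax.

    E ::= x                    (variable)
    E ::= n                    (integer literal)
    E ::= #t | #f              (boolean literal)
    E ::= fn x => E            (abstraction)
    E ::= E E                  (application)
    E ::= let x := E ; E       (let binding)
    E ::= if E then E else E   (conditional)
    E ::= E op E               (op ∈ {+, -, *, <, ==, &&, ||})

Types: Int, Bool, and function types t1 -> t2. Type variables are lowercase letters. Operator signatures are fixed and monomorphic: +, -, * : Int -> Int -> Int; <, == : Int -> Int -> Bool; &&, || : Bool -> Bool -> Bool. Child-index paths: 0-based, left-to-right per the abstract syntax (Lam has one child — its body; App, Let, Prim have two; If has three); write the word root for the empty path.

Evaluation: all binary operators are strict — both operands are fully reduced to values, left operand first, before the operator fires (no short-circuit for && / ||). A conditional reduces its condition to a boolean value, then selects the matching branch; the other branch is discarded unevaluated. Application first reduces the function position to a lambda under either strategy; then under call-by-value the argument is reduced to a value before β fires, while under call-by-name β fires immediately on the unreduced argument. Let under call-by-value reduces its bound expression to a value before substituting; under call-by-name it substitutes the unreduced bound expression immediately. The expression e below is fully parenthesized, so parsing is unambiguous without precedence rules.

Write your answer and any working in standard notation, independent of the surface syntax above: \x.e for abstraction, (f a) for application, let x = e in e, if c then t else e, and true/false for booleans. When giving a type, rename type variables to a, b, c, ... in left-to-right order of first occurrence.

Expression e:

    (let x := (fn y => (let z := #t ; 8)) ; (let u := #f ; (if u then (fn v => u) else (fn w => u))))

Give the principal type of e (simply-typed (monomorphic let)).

Working:
let z : Bool
\y._ : a -> Int
let x : a -> Int
let u : Bool
u : Bool
  unify Bool ~ Bool
u : Bool
\v._ : b -> Bool
u : Bool
\w._ : c -> Bool
  unify b -> Bool ~ c -> Bool
  unify b ~ c
  unify Bool ~ Bool

Answer: a -> Bool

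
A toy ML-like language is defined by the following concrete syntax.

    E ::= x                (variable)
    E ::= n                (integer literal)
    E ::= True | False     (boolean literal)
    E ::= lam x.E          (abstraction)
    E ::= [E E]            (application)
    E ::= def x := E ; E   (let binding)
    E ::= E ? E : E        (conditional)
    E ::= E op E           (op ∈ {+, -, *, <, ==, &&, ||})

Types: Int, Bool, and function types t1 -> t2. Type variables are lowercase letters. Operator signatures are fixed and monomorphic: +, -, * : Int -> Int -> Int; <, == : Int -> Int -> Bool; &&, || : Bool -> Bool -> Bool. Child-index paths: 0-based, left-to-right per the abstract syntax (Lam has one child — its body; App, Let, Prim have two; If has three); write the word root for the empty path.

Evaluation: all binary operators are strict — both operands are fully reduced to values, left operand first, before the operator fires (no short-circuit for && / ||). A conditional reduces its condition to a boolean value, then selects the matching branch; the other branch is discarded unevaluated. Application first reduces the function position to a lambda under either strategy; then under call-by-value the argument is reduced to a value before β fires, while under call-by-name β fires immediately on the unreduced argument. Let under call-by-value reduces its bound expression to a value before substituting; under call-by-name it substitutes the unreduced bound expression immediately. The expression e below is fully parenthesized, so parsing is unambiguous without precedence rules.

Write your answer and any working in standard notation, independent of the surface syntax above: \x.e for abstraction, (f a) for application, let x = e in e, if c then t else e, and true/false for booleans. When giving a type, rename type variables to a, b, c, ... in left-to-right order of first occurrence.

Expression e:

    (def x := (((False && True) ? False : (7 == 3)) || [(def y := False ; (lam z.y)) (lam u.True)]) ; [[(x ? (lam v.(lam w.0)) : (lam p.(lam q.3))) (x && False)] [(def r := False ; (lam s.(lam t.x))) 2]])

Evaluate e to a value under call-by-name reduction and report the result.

Answer: 3

Working:
step 0: (let x = ((if (false && true) then false else (7 == 3)) || ((let y = false in (\z.y)) (\u.true))) in (((if x then (\v.(\w.0)) else (\p.(\q.3))) (x && false)) ((let r = false in (\s.(\t.x))) 2)))
step 1: [let@root] (((if ((if (false && true) then false else (7 == 3)) || ((let y = false in (\z.y)) (\u.true))) then (\v.(\w.0)) else (\p.(\q.3))) (((if (false && true) then false else (7 == 3)) || ((let y = false in (\z.y)) (\u.true))) && false)) ((let r = false in (\s.(\t.((if (false && true) then false else (7 == 3)) || ((let y = false in (\z.y)) (\u.true)))))) 2))
step 2: [delta@0.0.0.0.0] (((if ((if false then false else (7 == 3)) || ((let y = false in (\z.y)) (\u.true))) then (\v.(\w.0)) else (\p.(\q.3))) (((if (false && true) then false else (7 == 3)) || ((let y = false in (\z.y)) (\u.true))) && false)) ((let r = false in (\s.(\t.((if (false && true) then false else (7 == 3)) || ((let y = false in (\z.y)) (\u.true)))))) 2))
step 3: [if@0.0.0.0] (((if ((7 == 3) || ((let y = false in (\z.y)) (\u.true))) then (\v.(\w.0)) else (\p.(\q.3))) (((if (false && true) then false else (7 == 3)) || ((let y = false in (\z.y)) (\u.true))) && false)) ((let r = false in (\s.(\t.((if (false && true) then false else (7 == 3)) || ((let y = false in (\z.y)) (\u.true)))))) 2))
step 4: [delta@0.0.0.0] (((if (false || ((let y = false in (\z.y)) (\u.true))) then (\v.(\w.0)) else (\p.(\q.3))) (((if (false && true) then false else (7 == 3)) || ((let y = false in (\z.y)) (\u.true))) && false)) ((let r = false in (\s.(\t.((if (false && true) then false else (7 == 3)) || ((let y = false in (\z.y)) (\u.true)))))) 2))
step 5: [let@0.0.0.1.0] (((if (false || ((\z.false) (\u.true))) then (\v.(\w.0)) else (\p.(\q.3))) (((if (false && true) then false else (7 == 3)) || ((let y = false in (\z.y)) (\u.true))) && false)) ((let r = false in (\s.(\t.((if (false && true) then false else (7 == 3)) || ((let y = false in (\z.y)) (\u.true)))))) 2))
step 6: [beta@0.0.0.1] (((if (false || false) then (\v.(\w.0)) else (\p.(\q.3))) (((if (false && true) then false else (7 == 3)) || ((let y = false in (\z.y)) (\u.true))) && false)) ((let r = false in (\s.(\t.((if (false && true) then false else (7 == 3)) || ((let y = false in (\z.y)) (\u.true)))))) 2))
step 7: [delta@0.0.0] (((if false then (\v.(\w.0)) else (\p.(\q.3))) (((if (false && true) then false else (7 == 3)) || ((let y = false in (\z.y)) (\u.true))) && false)) ((let r = false in (\s.(\t.((if (false && true) then false else (7 == 3)) || ((let y = false in (\z.y)) (\u.true)))))) 2))
step 8: [if@0.0] (((\p.(\q.3)) (((if (false && true) then false else (7 == 3)) || ((let y = false in (\z.y)) (\u.true))) && false)) ((let r = false in (\s.(\t.((if (false && true) then false else (7 == 3)) || ((let y = false in (\z.y)) (\u.true)))))) 2))
step 9: [beta@0] ((\q.3) ((let r = false in (\s.(\t.((if (false && true) then false else (7 == 3)) || ((let y = false in (\z.y)) (\u.true)))))) 2))
step 10: [beta@root] 3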